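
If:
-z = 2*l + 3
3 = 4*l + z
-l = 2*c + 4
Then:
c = -7/2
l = 3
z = -9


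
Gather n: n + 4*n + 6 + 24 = 5*n + 30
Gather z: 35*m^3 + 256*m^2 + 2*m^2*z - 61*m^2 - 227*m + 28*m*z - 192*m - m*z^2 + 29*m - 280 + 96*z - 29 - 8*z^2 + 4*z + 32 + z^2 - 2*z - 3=35*m^3 + 195*m^2 - 390*m + z^2*(-m - 7) + z*(2*m^2 + 28*m + 98) - 280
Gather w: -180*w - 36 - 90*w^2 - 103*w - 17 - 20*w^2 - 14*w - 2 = -110*w^2 - 297*w - 55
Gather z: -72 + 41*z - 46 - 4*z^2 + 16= -4*z^2 + 41*z - 102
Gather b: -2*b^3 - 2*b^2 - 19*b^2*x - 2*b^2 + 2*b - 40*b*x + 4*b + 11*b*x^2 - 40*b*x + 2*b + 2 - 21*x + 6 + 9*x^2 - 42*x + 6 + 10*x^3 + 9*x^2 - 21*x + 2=-2*b^3 + b^2*(-19*x - 4) + b*(11*x^2 - 80*x + 8) + 10*x^3 + 18*x^2 - 84*x + 16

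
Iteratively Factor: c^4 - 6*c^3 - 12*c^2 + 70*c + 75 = (c + 1)*(c^3 - 7*c^2 - 5*c + 75) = (c - 5)*(c + 1)*(c^2 - 2*c - 15) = (c - 5)^2*(c + 1)*(c + 3)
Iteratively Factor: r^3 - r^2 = (r)*(r^2 - r) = r^2*(r - 1)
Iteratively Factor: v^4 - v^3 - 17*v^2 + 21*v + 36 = (v - 3)*(v^3 + 2*v^2 - 11*v - 12) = (v - 3)*(v + 4)*(v^2 - 2*v - 3) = (v - 3)^2*(v + 4)*(v + 1)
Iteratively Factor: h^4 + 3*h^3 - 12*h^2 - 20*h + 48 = (h + 3)*(h^3 - 12*h + 16) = (h - 2)*(h + 3)*(h^2 + 2*h - 8) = (h - 2)*(h + 3)*(h + 4)*(h - 2)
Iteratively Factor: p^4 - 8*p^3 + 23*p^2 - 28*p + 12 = (p - 1)*(p^3 - 7*p^2 + 16*p - 12) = (p - 2)*(p - 1)*(p^2 - 5*p + 6) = (p - 3)*(p - 2)*(p - 1)*(p - 2)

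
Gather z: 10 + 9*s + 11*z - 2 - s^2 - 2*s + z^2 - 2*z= -s^2 + 7*s + z^2 + 9*z + 8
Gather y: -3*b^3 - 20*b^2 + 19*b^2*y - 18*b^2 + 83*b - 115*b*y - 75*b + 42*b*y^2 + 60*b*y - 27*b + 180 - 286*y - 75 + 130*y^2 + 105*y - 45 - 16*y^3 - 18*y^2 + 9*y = -3*b^3 - 38*b^2 - 19*b - 16*y^3 + y^2*(42*b + 112) + y*(19*b^2 - 55*b - 172) + 60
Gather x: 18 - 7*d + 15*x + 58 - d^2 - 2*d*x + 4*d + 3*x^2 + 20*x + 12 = -d^2 - 3*d + 3*x^2 + x*(35 - 2*d) + 88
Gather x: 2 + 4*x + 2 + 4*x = 8*x + 4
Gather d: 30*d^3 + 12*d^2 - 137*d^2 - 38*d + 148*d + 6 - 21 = 30*d^3 - 125*d^2 + 110*d - 15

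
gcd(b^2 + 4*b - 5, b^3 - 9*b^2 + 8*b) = b - 1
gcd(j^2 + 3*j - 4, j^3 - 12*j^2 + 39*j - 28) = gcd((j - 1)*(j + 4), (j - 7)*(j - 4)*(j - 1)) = j - 1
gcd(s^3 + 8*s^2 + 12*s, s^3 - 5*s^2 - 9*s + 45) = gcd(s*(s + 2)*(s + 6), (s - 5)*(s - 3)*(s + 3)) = 1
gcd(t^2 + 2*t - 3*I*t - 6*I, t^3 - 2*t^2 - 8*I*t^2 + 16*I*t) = 1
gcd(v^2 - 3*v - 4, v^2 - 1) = v + 1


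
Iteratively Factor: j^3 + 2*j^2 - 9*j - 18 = (j + 3)*(j^2 - j - 6) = (j + 2)*(j + 3)*(j - 3)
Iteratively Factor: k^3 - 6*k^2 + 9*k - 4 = (k - 1)*(k^2 - 5*k + 4) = (k - 1)^2*(k - 4)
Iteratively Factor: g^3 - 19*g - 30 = (g + 3)*(g^2 - 3*g - 10) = (g + 2)*(g + 3)*(g - 5)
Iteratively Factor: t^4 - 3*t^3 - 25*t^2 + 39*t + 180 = (t + 3)*(t^3 - 6*t^2 - 7*t + 60) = (t + 3)^2*(t^2 - 9*t + 20) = (t - 4)*(t + 3)^2*(t - 5)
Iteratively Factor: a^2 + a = (a + 1)*(a)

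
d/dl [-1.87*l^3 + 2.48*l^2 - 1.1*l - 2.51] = -5.61*l^2 + 4.96*l - 1.1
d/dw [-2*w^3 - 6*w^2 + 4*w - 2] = -6*w^2 - 12*w + 4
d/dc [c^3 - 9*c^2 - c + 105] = 3*c^2 - 18*c - 1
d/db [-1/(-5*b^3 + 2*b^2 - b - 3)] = (-15*b^2 + 4*b - 1)/(5*b^3 - 2*b^2 + b + 3)^2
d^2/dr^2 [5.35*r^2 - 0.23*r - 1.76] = 10.7000000000000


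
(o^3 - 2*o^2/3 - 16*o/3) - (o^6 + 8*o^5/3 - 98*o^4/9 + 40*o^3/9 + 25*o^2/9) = -o^6 - 8*o^5/3 + 98*o^4/9 - 31*o^3/9 - 31*o^2/9 - 16*o/3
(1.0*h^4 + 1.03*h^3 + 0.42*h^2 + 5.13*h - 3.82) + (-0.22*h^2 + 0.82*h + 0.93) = 1.0*h^4 + 1.03*h^3 + 0.2*h^2 + 5.95*h - 2.89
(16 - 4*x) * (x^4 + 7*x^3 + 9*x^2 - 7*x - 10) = -4*x^5 - 12*x^4 + 76*x^3 + 172*x^2 - 72*x - 160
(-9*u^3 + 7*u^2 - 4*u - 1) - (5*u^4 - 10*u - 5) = -5*u^4 - 9*u^3 + 7*u^2 + 6*u + 4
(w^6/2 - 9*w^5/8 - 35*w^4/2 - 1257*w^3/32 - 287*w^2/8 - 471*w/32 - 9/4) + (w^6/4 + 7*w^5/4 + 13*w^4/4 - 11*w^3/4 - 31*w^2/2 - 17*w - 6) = 3*w^6/4 + 5*w^5/8 - 57*w^4/4 - 1345*w^3/32 - 411*w^2/8 - 1015*w/32 - 33/4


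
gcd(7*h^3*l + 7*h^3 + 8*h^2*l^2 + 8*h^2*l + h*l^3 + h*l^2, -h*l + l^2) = 1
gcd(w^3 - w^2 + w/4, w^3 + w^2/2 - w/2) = w^2 - w/2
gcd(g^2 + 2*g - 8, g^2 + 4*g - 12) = g - 2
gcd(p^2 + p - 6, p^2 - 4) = p - 2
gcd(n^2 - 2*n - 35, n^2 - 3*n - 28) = n - 7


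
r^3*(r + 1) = r^4 + r^3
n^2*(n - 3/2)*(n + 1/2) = n^4 - n^3 - 3*n^2/4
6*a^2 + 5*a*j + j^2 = (2*a + j)*(3*a + j)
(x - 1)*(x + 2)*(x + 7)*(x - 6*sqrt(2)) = x^4 - 6*sqrt(2)*x^3 + 8*x^3 - 48*sqrt(2)*x^2 + 5*x^2 - 30*sqrt(2)*x - 14*x + 84*sqrt(2)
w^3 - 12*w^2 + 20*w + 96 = (w - 8)*(w - 6)*(w + 2)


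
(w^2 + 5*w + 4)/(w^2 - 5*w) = (w^2 + 5*w + 4)/(w*(w - 5))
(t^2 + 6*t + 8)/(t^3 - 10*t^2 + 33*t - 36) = (t^2 + 6*t + 8)/(t^3 - 10*t^2 + 33*t - 36)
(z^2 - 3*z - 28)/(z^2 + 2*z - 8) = (z - 7)/(z - 2)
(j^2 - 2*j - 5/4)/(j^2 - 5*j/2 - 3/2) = (j - 5/2)/(j - 3)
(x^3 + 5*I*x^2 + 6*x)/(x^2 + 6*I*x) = x - I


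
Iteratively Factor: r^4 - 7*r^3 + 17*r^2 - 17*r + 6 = (r - 1)*(r^3 - 6*r^2 + 11*r - 6) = (r - 3)*(r - 1)*(r^2 - 3*r + 2) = (r - 3)*(r - 2)*(r - 1)*(r - 1)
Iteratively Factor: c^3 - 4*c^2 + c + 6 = (c - 2)*(c^2 - 2*c - 3) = (c - 3)*(c - 2)*(c + 1)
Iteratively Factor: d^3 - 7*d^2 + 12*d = (d - 4)*(d^2 - 3*d) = d*(d - 4)*(d - 3)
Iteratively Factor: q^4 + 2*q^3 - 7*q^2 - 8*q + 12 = (q + 3)*(q^3 - q^2 - 4*q + 4) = (q - 2)*(q + 3)*(q^2 + q - 2) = (q - 2)*(q + 2)*(q + 3)*(q - 1)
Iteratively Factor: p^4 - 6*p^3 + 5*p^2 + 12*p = (p)*(p^3 - 6*p^2 + 5*p + 12) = p*(p + 1)*(p^2 - 7*p + 12) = p*(p - 3)*(p + 1)*(p - 4)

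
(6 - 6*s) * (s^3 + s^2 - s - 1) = -6*s^4 + 12*s^2 - 6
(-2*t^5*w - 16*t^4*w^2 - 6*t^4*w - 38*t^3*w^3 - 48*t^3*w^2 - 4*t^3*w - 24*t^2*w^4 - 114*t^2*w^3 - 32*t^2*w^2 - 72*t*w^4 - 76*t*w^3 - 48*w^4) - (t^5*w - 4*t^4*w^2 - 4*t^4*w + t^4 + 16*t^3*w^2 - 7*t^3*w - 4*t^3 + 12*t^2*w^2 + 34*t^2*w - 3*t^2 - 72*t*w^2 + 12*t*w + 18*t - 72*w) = -3*t^5*w - 12*t^4*w^2 - 2*t^4*w - t^4 - 38*t^3*w^3 - 64*t^3*w^2 + 3*t^3*w + 4*t^3 - 24*t^2*w^4 - 114*t^2*w^3 - 44*t^2*w^2 - 34*t^2*w + 3*t^2 - 72*t*w^4 - 76*t*w^3 + 72*t*w^2 - 12*t*w - 18*t - 48*w^4 + 72*w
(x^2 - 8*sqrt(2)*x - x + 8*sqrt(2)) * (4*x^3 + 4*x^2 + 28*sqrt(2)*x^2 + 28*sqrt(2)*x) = 4*x^5 - 4*sqrt(2)*x^4 - 452*x^3 + 4*sqrt(2)*x^2 + 448*x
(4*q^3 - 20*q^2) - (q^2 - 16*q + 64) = 4*q^3 - 21*q^2 + 16*q - 64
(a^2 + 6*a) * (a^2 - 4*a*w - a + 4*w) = a^4 - 4*a^3*w + 5*a^3 - 20*a^2*w - 6*a^2 + 24*a*w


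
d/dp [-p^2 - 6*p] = -2*p - 6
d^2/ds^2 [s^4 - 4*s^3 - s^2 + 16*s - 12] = 12*s^2 - 24*s - 2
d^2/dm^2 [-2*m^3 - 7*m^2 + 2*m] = -12*m - 14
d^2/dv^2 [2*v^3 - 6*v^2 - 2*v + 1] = 12*v - 12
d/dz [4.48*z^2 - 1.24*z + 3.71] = 8.96*z - 1.24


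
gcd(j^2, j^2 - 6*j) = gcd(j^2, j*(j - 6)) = j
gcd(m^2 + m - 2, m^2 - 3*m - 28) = 1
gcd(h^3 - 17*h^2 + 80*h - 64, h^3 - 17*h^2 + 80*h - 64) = h^3 - 17*h^2 + 80*h - 64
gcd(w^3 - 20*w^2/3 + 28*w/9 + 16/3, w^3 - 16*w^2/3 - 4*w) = w^2 - 16*w/3 - 4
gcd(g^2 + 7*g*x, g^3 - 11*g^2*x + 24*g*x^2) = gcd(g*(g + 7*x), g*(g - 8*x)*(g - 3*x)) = g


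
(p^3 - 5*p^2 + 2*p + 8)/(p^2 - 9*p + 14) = (p^2 - 3*p - 4)/(p - 7)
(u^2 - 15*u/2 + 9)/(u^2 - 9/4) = 2*(u - 6)/(2*u + 3)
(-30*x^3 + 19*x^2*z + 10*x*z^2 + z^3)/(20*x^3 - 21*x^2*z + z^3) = (-6*x - z)/(4*x - z)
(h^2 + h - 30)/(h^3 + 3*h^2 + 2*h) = (h^2 + h - 30)/(h*(h^2 + 3*h + 2))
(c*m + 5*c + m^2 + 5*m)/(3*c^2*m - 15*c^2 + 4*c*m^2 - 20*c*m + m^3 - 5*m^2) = (m + 5)/(3*c*m - 15*c + m^2 - 5*m)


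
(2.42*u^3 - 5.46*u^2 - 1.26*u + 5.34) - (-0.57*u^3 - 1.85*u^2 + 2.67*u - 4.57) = 2.99*u^3 - 3.61*u^2 - 3.93*u + 9.91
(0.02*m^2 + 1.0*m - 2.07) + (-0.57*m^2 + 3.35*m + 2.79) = -0.55*m^2 + 4.35*m + 0.72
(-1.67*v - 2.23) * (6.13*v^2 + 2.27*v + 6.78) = -10.2371*v^3 - 17.4608*v^2 - 16.3847*v - 15.1194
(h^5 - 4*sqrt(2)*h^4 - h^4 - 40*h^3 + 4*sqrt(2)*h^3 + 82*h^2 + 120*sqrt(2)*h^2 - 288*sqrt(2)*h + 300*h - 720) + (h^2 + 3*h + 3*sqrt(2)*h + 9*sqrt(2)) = h^5 - 4*sqrt(2)*h^4 - h^4 - 40*h^3 + 4*sqrt(2)*h^3 + 83*h^2 + 120*sqrt(2)*h^2 - 285*sqrt(2)*h + 303*h - 720 + 9*sqrt(2)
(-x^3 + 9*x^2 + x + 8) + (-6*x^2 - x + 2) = -x^3 + 3*x^2 + 10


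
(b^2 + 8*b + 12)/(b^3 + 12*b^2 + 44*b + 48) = 1/(b + 4)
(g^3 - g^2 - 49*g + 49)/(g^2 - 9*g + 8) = (g^2 - 49)/(g - 8)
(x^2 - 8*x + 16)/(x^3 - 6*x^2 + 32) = 1/(x + 2)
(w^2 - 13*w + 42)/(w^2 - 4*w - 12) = (w - 7)/(w + 2)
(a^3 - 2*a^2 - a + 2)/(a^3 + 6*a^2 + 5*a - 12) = (a^2 - a - 2)/(a^2 + 7*a + 12)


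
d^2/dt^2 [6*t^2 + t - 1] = 12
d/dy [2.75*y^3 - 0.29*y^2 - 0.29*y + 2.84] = 8.25*y^2 - 0.58*y - 0.29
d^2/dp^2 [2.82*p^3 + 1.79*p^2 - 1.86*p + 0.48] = 16.92*p + 3.58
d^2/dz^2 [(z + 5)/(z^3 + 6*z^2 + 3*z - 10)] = 6*(z^2 + z + 1)/(z^6 + 3*z^5 - 3*z^4 - 11*z^3 + 6*z^2 + 12*z - 8)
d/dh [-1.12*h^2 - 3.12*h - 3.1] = -2.24*h - 3.12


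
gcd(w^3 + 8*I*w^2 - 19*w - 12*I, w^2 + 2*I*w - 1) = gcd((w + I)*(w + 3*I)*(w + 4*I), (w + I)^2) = w + I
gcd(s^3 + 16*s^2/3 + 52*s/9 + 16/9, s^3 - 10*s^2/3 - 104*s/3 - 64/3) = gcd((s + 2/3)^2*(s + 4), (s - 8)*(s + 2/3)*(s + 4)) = s^2 + 14*s/3 + 8/3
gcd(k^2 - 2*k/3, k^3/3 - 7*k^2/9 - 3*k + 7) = 1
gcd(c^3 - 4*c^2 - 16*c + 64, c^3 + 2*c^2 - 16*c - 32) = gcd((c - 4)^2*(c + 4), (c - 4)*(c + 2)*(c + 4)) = c^2 - 16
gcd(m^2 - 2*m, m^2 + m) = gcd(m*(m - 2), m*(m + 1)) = m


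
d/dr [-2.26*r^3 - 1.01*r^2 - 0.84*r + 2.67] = -6.78*r^2 - 2.02*r - 0.84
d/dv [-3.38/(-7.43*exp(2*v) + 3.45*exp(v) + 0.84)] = (11.661 - 50.2268*exp(v))*exp(v)/(-7.43*exp(2*v) + 3.45*exp(v) + 0.84)^2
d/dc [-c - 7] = -1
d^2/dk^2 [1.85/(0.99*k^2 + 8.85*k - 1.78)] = (-3.62637*k^2 - 32.41755*k + 1.85*(1.98*k + 8.85)*(3.96*k + 17.7) + 6.52014)/(0.99*k^2 + 8.85*k - 1.78)^3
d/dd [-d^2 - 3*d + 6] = -2*d - 3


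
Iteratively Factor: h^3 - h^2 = (h)*(h^2 - h) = h*(h - 1)*(h)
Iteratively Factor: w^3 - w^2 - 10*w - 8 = (w + 2)*(w^2 - 3*w - 4) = (w - 4)*(w + 2)*(w + 1)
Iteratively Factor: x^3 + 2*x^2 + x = (x)*(x^2 + 2*x + 1) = x*(x + 1)*(x + 1)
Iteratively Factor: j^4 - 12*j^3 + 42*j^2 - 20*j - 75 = (j + 1)*(j^3 - 13*j^2 + 55*j - 75) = (j - 3)*(j + 1)*(j^2 - 10*j + 25) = (j - 5)*(j - 3)*(j + 1)*(j - 5)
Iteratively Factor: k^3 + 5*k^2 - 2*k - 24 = (k + 4)*(k^2 + k - 6) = (k + 3)*(k + 4)*(k - 2)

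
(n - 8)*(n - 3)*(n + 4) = n^3 - 7*n^2 - 20*n + 96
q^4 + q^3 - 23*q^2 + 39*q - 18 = (q - 3)*(q - 1)^2*(q + 6)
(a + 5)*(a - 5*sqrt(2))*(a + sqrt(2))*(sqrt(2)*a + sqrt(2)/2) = sqrt(2)*a^4 - 8*a^3 + 11*sqrt(2)*a^3/2 - 44*a^2 - 15*sqrt(2)*a^2/2 - 55*sqrt(2)*a - 20*a - 25*sqrt(2)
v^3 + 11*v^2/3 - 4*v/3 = v*(v - 1/3)*(v + 4)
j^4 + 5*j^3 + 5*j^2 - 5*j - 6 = (j - 1)*(j + 1)*(j + 2)*(j + 3)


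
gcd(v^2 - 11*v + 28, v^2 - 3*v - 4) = v - 4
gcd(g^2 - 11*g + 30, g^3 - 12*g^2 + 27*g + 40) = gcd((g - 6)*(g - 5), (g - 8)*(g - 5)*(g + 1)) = g - 5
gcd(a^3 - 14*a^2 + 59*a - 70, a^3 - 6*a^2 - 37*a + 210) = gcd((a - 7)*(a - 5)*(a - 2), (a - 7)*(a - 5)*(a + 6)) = a^2 - 12*a + 35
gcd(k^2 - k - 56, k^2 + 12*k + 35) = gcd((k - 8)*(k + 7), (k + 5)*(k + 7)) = k + 7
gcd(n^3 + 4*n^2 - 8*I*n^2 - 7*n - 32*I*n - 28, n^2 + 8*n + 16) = n + 4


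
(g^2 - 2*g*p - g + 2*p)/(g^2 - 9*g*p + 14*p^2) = (1 - g)/(-g + 7*p)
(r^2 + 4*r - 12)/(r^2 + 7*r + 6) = (r - 2)/(r + 1)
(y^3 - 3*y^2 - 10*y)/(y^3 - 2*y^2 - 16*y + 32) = y*(y^2 - 3*y - 10)/(y^3 - 2*y^2 - 16*y + 32)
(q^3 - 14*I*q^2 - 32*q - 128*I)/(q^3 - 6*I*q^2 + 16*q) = (q - 8*I)/q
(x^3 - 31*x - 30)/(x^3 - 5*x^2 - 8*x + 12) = (x^2 + 6*x + 5)/(x^2 + x - 2)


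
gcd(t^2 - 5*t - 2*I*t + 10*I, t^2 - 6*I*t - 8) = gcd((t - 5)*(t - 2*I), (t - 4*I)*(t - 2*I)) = t - 2*I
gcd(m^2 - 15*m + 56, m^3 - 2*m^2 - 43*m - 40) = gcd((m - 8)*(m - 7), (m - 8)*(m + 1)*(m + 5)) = m - 8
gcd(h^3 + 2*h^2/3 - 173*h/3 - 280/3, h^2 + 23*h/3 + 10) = h + 5/3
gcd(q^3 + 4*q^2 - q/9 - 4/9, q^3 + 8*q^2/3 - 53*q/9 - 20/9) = q^2 + 13*q/3 + 4/3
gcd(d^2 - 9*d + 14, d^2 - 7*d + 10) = d - 2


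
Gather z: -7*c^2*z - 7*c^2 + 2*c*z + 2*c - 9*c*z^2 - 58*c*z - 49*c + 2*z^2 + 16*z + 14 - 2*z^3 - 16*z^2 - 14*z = -7*c^2 - 47*c - 2*z^3 + z^2*(-9*c - 14) + z*(-7*c^2 - 56*c + 2) + 14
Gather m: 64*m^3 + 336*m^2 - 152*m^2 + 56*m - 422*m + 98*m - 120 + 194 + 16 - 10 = 64*m^3 + 184*m^2 - 268*m + 80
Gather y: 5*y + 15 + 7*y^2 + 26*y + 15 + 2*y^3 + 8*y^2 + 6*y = 2*y^3 + 15*y^2 + 37*y + 30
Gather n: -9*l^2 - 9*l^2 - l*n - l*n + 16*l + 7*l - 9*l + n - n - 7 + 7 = -18*l^2 - 2*l*n + 14*l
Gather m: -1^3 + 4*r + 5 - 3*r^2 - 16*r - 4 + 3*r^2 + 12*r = 0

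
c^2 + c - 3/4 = (c - 1/2)*(c + 3/2)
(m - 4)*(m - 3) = m^2 - 7*m + 12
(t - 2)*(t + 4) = t^2 + 2*t - 8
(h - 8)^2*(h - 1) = h^3 - 17*h^2 + 80*h - 64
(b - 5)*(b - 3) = b^2 - 8*b + 15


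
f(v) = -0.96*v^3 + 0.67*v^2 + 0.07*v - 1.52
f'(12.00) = -398.57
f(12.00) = -1563.08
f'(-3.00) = -29.87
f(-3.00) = 30.22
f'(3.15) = -24.29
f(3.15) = -24.66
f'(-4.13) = -54.59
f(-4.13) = 77.25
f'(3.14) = -24.12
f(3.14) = -24.42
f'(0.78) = -0.64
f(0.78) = -1.51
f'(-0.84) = -3.09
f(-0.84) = -0.54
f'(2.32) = -12.32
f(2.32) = -9.74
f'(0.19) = 0.22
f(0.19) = -1.49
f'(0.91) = -1.10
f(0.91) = -1.62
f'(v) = -2.88*v^2 + 1.34*v + 0.07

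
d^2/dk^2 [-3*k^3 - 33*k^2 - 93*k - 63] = -18*k - 66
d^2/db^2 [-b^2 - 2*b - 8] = -2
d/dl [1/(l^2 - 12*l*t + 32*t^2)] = 2*(-l + 6*t)/(l^2 - 12*l*t + 32*t^2)^2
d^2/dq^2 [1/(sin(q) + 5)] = (5*sin(q) + cos(q)^2 + 1)/(sin(q) + 5)^3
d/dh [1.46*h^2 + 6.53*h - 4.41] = 2.92*h + 6.53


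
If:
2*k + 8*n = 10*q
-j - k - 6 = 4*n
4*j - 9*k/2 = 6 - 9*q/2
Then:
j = -5*q - 6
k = -31*q/9 - 20/3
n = 19*q/9 + 5/3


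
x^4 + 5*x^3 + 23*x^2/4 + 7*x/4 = x*(x + 1/2)*(x + 1)*(x + 7/2)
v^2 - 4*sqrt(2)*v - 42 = (v - 7*sqrt(2))*(v + 3*sqrt(2))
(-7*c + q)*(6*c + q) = -42*c^2 - c*q + q^2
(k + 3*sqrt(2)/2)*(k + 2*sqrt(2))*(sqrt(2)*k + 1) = sqrt(2)*k^3 + 8*k^2 + 19*sqrt(2)*k/2 + 6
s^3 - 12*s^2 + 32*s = s*(s - 8)*(s - 4)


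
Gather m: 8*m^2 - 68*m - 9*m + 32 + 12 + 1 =8*m^2 - 77*m + 45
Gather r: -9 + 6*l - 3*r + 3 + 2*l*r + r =6*l + r*(2*l - 2) - 6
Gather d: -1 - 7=-8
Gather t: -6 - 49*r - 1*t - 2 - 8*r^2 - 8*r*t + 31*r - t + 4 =-8*r^2 - 18*r + t*(-8*r - 2) - 4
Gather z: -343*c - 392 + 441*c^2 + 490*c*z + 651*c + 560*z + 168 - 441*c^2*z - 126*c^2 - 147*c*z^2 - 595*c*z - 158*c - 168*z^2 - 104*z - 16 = 315*c^2 + 150*c + z^2*(-147*c - 168) + z*(-441*c^2 - 105*c + 456) - 240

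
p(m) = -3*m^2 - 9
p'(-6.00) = 36.00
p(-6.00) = -117.00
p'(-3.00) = 18.00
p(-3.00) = -36.00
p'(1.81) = -10.86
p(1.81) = -18.83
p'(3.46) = -20.76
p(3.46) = -44.91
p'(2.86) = -17.16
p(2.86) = -33.54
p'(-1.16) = 6.96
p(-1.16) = -13.04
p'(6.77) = -40.62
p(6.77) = -146.50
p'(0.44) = -2.64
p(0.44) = -9.58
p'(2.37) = -14.22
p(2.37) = -25.85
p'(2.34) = -14.04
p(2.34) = -25.43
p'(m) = -6*m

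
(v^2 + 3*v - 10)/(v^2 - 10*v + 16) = (v + 5)/(v - 8)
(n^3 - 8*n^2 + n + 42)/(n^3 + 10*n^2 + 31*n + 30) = (n^2 - 10*n + 21)/(n^2 + 8*n + 15)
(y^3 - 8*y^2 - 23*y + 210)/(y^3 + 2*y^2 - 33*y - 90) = (y - 7)/(y + 3)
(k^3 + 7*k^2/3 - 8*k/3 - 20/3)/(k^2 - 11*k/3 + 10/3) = (k^2 + 4*k + 4)/(k - 2)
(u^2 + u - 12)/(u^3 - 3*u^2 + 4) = (u^2 + u - 12)/(u^3 - 3*u^2 + 4)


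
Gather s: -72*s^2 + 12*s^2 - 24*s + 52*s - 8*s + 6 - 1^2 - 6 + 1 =-60*s^2 + 20*s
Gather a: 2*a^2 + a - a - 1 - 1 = 2*a^2 - 2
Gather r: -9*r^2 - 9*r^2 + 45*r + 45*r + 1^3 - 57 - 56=-18*r^2 + 90*r - 112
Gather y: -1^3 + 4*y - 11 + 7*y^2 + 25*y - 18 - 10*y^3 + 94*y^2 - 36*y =-10*y^3 + 101*y^2 - 7*y - 30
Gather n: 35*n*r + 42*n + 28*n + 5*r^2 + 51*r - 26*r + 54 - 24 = n*(35*r + 70) + 5*r^2 + 25*r + 30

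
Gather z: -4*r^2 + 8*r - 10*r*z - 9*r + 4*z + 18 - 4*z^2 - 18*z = -4*r^2 - r - 4*z^2 + z*(-10*r - 14) + 18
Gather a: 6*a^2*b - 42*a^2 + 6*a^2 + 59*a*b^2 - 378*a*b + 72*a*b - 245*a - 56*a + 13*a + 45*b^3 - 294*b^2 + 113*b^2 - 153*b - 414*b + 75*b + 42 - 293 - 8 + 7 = a^2*(6*b - 36) + a*(59*b^2 - 306*b - 288) + 45*b^3 - 181*b^2 - 492*b - 252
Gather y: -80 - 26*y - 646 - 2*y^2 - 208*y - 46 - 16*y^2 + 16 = -18*y^2 - 234*y - 756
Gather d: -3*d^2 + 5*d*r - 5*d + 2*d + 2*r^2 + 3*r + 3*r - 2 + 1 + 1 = -3*d^2 + d*(5*r - 3) + 2*r^2 + 6*r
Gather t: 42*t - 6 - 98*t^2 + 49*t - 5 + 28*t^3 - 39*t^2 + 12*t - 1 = 28*t^3 - 137*t^2 + 103*t - 12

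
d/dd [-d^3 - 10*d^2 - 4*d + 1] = -3*d^2 - 20*d - 4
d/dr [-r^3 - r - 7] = -3*r^2 - 1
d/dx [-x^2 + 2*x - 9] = 2 - 2*x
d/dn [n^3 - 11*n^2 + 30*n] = 3*n^2 - 22*n + 30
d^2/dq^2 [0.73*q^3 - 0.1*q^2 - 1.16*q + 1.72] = 4.38*q - 0.2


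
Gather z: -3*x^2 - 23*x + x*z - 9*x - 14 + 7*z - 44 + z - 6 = -3*x^2 - 32*x + z*(x + 8) - 64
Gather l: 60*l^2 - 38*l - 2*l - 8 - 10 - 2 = 60*l^2 - 40*l - 20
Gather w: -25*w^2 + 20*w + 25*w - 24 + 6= -25*w^2 + 45*w - 18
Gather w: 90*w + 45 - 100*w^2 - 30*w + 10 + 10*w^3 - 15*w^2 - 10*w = 10*w^3 - 115*w^2 + 50*w + 55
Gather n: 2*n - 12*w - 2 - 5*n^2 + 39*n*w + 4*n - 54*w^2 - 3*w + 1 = -5*n^2 + n*(39*w + 6) - 54*w^2 - 15*w - 1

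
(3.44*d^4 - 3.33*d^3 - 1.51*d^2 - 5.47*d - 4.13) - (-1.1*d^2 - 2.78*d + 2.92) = 3.44*d^4 - 3.33*d^3 - 0.41*d^2 - 2.69*d - 7.05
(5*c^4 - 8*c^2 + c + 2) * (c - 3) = 5*c^5 - 15*c^4 - 8*c^3 + 25*c^2 - c - 6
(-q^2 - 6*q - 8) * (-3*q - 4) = 3*q^3 + 22*q^2 + 48*q + 32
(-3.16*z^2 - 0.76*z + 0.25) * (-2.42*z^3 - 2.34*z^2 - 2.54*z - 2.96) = 7.6472*z^5 + 9.2336*z^4 + 9.1998*z^3 + 10.699*z^2 + 1.6146*z - 0.74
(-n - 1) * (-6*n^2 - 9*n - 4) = 6*n^3 + 15*n^2 + 13*n + 4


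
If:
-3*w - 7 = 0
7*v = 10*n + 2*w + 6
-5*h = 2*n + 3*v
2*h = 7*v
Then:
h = 28/657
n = -82/657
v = 8/657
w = -7/3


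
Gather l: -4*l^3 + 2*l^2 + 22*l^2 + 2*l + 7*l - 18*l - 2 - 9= -4*l^3 + 24*l^2 - 9*l - 11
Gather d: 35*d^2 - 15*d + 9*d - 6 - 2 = 35*d^2 - 6*d - 8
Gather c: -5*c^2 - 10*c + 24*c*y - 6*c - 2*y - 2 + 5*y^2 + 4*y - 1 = -5*c^2 + c*(24*y - 16) + 5*y^2 + 2*y - 3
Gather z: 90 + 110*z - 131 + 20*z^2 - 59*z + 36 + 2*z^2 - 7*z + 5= 22*z^2 + 44*z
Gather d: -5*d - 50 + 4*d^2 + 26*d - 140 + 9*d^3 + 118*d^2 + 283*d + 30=9*d^3 + 122*d^2 + 304*d - 160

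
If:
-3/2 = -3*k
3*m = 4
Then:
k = 1/2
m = 4/3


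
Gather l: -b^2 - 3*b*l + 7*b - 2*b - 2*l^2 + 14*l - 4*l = -b^2 + 5*b - 2*l^2 + l*(10 - 3*b)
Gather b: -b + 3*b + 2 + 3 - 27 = 2*b - 22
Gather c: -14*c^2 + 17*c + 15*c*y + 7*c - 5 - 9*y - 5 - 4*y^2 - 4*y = -14*c^2 + c*(15*y + 24) - 4*y^2 - 13*y - 10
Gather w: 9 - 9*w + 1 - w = 10 - 10*w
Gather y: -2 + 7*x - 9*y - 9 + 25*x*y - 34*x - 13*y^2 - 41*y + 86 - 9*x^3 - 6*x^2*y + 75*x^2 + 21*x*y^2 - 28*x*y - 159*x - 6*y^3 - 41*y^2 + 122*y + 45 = -9*x^3 + 75*x^2 - 186*x - 6*y^3 + y^2*(21*x - 54) + y*(-6*x^2 - 3*x + 72) + 120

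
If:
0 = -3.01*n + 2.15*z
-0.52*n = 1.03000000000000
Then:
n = -1.98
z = -2.77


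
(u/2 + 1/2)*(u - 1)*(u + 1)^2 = u^4/2 + u^3 - u - 1/2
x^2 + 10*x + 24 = (x + 4)*(x + 6)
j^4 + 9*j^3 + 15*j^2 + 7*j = j*(j + 1)^2*(j + 7)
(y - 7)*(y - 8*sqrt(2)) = y^2 - 8*sqrt(2)*y - 7*y + 56*sqrt(2)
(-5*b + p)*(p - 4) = -5*b*p + 20*b + p^2 - 4*p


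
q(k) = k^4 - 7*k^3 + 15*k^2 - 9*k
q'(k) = 4*k^3 - 21*k^2 + 30*k - 9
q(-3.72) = 792.91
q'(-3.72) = -617.12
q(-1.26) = 51.68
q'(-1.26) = -88.14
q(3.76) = 5.99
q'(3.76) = 19.54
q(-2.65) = 308.77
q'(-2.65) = -310.41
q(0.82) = -0.70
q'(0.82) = 3.69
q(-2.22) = 194.78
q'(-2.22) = -222.86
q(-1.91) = 134.00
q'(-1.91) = -170.78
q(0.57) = -1.45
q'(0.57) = 2.02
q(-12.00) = 35100.00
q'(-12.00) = -10305.00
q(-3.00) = 432.00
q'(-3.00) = -396.00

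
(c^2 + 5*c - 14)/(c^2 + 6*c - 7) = (c - 2)/(c - 1)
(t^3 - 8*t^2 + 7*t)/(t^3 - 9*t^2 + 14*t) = (t - 1)/(t - 2)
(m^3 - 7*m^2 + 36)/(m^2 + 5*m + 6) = (m^2 - 9*m + 18)/(m + 3)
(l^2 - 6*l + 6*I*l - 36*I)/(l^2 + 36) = (l - 6)/(l - 6*I)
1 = 1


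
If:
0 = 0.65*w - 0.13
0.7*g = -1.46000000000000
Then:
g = -2.09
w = 0.20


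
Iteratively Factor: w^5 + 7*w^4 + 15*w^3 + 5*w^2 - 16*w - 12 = (w - 1)*(w^4 + 8*w^3 + 23*w^2 + 28*w + 12) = (w - 1)*(w + 2)*(w^3 + 6*w^2 + 11*w + 6) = (w - 1)*(w + 1)*(w + 2)*(w^2 + 5*w + 6) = (w - 1)*(w + 1)*(w + 2)^2*(w + 3)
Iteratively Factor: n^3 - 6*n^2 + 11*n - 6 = (n - 2)*(n^2 - 4*n + 3) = (n - 2)*(n - 1)*(n - 3)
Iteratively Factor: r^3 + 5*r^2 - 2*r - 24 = (r + 4)*(r^2 + r - 6) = (r - 2)*(r + 4)*(r + 3)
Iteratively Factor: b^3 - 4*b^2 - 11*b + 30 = (b - 2)*(b^2 - 2*b - 15) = (b - 5)*(b - 2)*(b + 3)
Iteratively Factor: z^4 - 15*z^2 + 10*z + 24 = (z - 2)*(z^3 + 2*z^2 - 11*z - 12) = (z - 2)*(z + 4)*(z^2 - 2*z - 3) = (z - 3)*(z - 2)*(z + 4)*(z + 1)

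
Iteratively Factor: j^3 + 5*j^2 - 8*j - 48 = (j - 3)*(j^2 + 8*j + 16) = (j - 3)*(j + 4)*(j + 4)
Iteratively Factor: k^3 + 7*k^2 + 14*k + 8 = (k + 4)*(k^2 + 3*k + 2) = (k + 2)*(k + 4)*(k + 1)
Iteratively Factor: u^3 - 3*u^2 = (u - 3)*(u^2) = u*(u - 3)*(u)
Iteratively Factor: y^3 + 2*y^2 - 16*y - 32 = (y + 2)*(y^2 - 16) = (y + 2)*(y + 4)*(y - 4)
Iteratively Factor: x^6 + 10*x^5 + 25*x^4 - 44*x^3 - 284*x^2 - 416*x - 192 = (x + 4)*(x^5 + 6*x^4 + x^3 - 48*x^2 - 92*x - 48) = (x - 3)*(x + 4)*(x^4 + 9*x^3 + 28*x^2 + 36*x + 16) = (x - 3)*(x + 4)^2*(x^3 + 5*x^2 + 8*x + 4) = (x - 3)*(x + 2)*(x + 4)^2*(x^2 + 3*x + 2) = (x - 3)*(x + 2)^2*(x + 4)^2*(x + 1)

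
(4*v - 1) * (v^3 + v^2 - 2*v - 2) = 4*v^4 + 3*v^3 - 9*v^2 - 6*v + 2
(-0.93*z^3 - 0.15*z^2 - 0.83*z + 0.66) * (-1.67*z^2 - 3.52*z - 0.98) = 1.5531*z^5 + 3.5241*z^4 + 2.8255*z^3 + 1.9664*z^2 - 1.5098*z - 0.6468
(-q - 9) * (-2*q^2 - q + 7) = 2*q^3 + 19*q^2 + 2*q - 63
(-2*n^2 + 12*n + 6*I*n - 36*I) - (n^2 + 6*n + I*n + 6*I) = -3*n^2 + 6*n + 5*I*n - 42*I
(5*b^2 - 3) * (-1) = 3 - 5*b^2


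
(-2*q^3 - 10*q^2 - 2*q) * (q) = -2*q^4 - 10*q^3 - 2*q^2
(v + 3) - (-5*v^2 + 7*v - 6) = 5*v^2 - 6*v + 9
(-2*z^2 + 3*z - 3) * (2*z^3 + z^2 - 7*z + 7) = -4*z^5 + 4*z^4 + 11*z^3 - 38*z^2 + 42*z - 21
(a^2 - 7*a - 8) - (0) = a^2 - 7*a - 8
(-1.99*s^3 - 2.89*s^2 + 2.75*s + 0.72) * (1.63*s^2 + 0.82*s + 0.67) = -3.2437*s^5 - 6.3425*s^4 + 0.779399999999999*s^3 + 1.4923*s^2 + 2.4329*s + 0.4824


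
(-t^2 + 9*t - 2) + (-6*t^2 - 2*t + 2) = -7*t^2 + 7*t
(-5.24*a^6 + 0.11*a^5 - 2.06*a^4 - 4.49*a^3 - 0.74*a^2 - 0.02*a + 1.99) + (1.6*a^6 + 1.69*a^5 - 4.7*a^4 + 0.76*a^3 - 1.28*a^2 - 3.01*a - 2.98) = -3.64*a^6 + 1.8*a^5 - 6.76*a^4 - 3.73*a^3 - 2.02*a^2 - 3.03*a - 0.99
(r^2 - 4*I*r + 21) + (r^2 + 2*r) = 2*r^2 + 2*r - 4*I*r + 21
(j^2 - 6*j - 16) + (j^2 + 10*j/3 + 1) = 2*j^2 - 8*j/3 - 15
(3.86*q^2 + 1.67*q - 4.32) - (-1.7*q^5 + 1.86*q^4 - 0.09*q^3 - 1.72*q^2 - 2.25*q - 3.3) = 1.7*q^5 - 1.86*q^4 + 0.09*q^3 + 5.58*q^2 + 3.92*q - 1.02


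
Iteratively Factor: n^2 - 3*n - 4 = (n + 1)*(n - 4)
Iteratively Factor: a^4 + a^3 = (a)*(a^3 + a^2) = a^2*(a^2 + a) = a^3*(a + 1)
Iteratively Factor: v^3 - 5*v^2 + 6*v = (v - 2)*(v^2 - 3*v) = v*(v - 2)*(v - 3)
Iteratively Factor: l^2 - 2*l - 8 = (l + 2)*(l - 4)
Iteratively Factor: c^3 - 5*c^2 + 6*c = (c - 3)*(c^2 - 2*c) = c*(c - 3)*(c - 2)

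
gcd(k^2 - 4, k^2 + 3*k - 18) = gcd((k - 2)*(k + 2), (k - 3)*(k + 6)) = 1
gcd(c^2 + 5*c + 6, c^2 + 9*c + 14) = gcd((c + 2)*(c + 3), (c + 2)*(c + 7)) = c + 2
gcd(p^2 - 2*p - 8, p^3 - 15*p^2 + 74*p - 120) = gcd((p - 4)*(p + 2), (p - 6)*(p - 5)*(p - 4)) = p - 4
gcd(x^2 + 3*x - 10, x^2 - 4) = x - 2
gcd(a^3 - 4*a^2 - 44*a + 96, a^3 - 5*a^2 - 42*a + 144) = a^2 - 2*a - 48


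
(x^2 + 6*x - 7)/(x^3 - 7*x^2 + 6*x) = (x + 7)/(x*(x - 6))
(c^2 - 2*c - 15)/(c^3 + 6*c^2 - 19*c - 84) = (c - 5)/(c^2 + 3*c - 28)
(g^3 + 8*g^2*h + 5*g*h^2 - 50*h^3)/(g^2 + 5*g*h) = g + 3*h - 10*h^2/g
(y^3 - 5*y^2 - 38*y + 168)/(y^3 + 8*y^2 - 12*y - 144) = (y - 7)/(y + 6)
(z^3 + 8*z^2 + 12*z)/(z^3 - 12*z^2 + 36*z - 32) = z*(z^2 + 8*z + 12)/(z^3 - 12*z^2 + 36*z - 32)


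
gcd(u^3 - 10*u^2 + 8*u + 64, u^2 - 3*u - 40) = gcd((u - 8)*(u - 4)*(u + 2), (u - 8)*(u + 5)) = u - 8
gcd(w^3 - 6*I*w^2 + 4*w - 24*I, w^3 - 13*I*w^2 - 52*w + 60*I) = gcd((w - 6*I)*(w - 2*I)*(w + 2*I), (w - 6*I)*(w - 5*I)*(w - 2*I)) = w^2 - 8*I*w - 12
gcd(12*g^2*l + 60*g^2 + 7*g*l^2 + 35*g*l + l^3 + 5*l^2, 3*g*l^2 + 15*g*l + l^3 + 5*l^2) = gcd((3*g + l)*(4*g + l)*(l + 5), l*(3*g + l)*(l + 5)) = 3*g*l + 15*g + l^2 + 5*l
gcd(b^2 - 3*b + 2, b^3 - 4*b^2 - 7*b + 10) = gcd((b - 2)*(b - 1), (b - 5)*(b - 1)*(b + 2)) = b - 1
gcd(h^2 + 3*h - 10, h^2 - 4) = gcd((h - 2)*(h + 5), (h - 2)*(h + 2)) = h - 2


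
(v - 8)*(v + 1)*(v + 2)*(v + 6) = v^4 + v^3 - 52*v^2 - 148*v - 96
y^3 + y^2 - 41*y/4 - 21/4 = (y - 3)*(y + 1/2)*(y + 7/2)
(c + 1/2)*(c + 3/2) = c^2 + 2*c + 3/4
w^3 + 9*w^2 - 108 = (w - 3)*(w + 6)^2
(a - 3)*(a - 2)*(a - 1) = a^3 - 6*a^2 + 11*a - 6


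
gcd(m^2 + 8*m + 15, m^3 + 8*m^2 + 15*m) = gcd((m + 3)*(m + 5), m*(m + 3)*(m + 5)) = m^2 + 8*m + 15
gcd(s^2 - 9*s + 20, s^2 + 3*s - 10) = 1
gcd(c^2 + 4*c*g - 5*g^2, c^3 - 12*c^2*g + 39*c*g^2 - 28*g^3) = c - g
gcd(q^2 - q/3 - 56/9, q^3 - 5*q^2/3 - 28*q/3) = q + 7/3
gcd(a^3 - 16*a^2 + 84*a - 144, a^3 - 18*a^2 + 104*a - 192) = a^2 - 10*a + 24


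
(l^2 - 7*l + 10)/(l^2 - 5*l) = (l - 2)/l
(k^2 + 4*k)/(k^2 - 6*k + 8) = k*(k + 4)/(k^2 - 6*k + 8)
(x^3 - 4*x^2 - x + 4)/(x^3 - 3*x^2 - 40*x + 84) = (x^3 - 4*x^2 - x + 4)/(x^3 - 3*x^2 - 40*x + 84)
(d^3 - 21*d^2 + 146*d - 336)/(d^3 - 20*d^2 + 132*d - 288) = (d - 7)/(d - 6)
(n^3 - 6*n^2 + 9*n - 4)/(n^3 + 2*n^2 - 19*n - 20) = (n^2 - 2*n + 1)/(n^2 + 6*n + 5)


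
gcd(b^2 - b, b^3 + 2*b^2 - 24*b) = b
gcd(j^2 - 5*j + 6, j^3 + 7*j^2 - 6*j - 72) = j - 3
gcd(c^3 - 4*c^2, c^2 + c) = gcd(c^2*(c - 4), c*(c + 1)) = c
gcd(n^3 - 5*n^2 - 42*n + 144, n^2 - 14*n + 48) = n - 8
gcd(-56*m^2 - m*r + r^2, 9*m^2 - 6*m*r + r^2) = 1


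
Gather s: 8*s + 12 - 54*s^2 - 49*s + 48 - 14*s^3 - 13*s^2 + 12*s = -14*s^3 - 67*s^2 - 29*s + 60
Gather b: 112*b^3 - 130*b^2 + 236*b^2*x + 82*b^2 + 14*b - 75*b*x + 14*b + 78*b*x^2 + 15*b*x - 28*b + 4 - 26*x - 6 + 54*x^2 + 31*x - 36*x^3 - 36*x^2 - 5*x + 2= 112*b^3 + b^2*(236*x - 48) + b*(78*x^2 - 60*x) - 36*x^3 + 18*x^2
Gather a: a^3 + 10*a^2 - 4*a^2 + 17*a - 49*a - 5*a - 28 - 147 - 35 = a^3 + 6*a^2 - 37*a - 210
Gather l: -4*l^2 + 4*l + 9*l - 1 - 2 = -4*l^2 + 13*l - 3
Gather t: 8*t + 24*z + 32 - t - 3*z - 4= 7*t + 21*z + 28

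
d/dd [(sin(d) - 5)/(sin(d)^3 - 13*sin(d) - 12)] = (-2*sin(d)^3 + 15*sin(d)^2 - 77)*cos(d)/(-sin(d)^3 + 13*sin(d) + 12)^2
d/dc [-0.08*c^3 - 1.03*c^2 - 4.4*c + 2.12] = -0.24*c^2 - 2.06*c - 4.4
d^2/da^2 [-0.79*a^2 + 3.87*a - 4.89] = -1.58000000000000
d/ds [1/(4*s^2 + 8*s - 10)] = 2*(-s - 1)/(2*s^2 + 4*s - 5)^2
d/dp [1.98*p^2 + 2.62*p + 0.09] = 3.96*p + 2.62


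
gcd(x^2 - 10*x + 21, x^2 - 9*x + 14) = x - 7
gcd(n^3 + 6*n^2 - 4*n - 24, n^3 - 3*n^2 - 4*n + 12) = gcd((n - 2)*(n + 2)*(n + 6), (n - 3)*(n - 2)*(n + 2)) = n^2 - 4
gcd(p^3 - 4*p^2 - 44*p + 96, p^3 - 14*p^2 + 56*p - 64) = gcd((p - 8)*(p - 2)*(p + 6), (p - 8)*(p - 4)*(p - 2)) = p^2 - 10*p + 16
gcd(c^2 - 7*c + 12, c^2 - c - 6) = c - 3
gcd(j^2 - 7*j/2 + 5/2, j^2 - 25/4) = j - 5/2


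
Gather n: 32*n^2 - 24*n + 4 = 32*n^2 - 24*n + 4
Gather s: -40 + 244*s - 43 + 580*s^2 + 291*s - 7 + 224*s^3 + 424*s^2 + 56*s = 224*s^3 + 1004*s^2 + 591*s - 90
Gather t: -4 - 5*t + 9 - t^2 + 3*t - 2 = -t^2 - 2*t + 3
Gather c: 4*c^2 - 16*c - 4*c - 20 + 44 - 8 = 4*c^2 - 20*c + 16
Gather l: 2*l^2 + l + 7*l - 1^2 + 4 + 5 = 2*l^2 + 8*l + 8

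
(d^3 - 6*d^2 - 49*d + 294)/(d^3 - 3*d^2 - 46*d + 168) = (d - 7)/(d - 4)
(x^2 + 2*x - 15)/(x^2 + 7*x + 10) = (x - 3)/(x + 2)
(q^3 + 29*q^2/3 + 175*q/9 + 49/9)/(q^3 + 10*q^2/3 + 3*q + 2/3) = (3*q^2 + 28*q + 49)/(3*(q^2 + 3*q + 2))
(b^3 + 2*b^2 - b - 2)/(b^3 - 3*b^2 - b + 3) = (b + 2)/(b - 3)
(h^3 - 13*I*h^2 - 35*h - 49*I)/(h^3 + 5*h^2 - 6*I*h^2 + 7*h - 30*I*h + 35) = (h - 7*I)/(h + 5)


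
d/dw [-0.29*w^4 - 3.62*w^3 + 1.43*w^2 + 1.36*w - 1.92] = -1.16*w^3 - 10.86*w^2 + 2.86*w + 1.36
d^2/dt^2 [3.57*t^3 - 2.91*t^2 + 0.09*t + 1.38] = 21.42*t - 5.82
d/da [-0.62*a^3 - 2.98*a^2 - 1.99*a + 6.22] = -1.86*a^2 - 5.96*a - 1.99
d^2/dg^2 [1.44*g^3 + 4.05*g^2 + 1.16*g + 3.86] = 8.64*g + 8.1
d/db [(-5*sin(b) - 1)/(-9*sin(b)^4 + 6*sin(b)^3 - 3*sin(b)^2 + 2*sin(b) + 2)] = (-135*sin(b)^4 + 24*sin(b)^3 + 3*sin(b)^2 - 6*sin(b) - 8)*cos(b)/(9*sin(b)^4 - 6*sin(b)^3 + 3*sin(b)^2 - 2*sin(b) - 2)^2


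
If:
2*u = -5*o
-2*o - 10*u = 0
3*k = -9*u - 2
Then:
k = -2/3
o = 0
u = 0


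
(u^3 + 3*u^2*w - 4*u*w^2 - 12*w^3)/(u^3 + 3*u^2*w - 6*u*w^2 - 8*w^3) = (u^2 + 5*u*w + 6*w^2)/(u^2 + 5*u*w + 4*w^2)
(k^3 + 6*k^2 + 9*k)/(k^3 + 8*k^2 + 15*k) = (k + 3)/(k + 5)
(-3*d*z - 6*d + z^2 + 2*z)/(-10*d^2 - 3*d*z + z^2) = (3*d*z + 6*d - z^2 - 2*z)/(10*d^2 + 3*d*z - z^2)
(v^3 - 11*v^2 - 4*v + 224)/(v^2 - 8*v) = v - 3 - 28/v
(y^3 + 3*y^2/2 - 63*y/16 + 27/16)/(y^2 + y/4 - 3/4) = (4*y^2 + 9*y - 9)/(4*(y + 1))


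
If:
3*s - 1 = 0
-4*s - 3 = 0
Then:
No Solution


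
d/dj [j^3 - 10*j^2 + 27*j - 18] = 3*j^2 - 20*j + 27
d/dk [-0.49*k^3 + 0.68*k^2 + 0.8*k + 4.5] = -1.47*k^2 + 1.36*k + 0.8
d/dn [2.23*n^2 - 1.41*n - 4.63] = 4.46*n - 1.41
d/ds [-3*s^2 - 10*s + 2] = -6*s - 10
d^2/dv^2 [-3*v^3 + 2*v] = -18*v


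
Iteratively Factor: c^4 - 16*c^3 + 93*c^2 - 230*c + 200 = (c - 2)*(c^3 - 14*c^2 + 65*c - 100) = (c - 5)*(c - 2)*(c^2 - 9*c + 20) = (c - 5)^2*(c - 2)*(c - 4)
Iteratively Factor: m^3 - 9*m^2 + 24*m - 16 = (m - 4)*(m^2 - 5*m + 4) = (m - 4)*(m - 1)*(m - 4)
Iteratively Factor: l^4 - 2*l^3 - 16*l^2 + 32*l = (l + 4)*(l^3 - 6*l^2 + 8*l) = (l - 2)*(l + 4)*(l^2 - 4*l) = (l - 4)*(l - 2)*(l + 4)*(l)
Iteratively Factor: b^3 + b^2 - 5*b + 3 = (b - 1)*(b^2 + 2*b - 3) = (b - 1)*(b + 3)*(b - 1)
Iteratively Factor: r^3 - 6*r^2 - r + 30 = (r + 2)*(r^2 - 8*r + 15) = (r - 5)*(r + 2)*(r - 3)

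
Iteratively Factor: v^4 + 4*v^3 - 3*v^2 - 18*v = (v - 2)*(v^3 + 6*v^2 + 9*v) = (v - 2)*(v + 3)*(v^2 + 3*v) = v*(v - 2)*(v + 3)*(v + 3)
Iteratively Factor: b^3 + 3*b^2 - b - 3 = (b - 1)*(b^2 + 4*b + 3) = (b - 1)*(b + 3)*(b + 1)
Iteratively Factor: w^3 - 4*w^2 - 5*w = (w - 5)*(w^2 + w) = (w - 5)*(w + 1)*(w)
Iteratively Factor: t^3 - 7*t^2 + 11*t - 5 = (t - 1)*(t^2 - 6*t + 5) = (t - 5)*(t - 1)*(t - 1)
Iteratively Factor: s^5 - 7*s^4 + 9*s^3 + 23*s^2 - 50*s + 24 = (s - 4)*(s^4 - 3*s^3 - 3*s^2 + 11*s - 6) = (s - 4)*(s - 3)*(s^3 - 3*s + 2) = (s - 4)*(s - 3)*(s + 2)*(s^2 - 2*s + 1) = (s - 4)*(s - 3)*(s - 1)*(s + 2)*(s - 1)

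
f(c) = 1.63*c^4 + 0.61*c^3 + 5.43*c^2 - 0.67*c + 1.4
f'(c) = 6.52*c^3 + 1.83*c^2 + 10.86*c - 0.67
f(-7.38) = 4892.08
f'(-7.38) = -2601.84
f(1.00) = 8.40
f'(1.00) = 18.54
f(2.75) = 146.53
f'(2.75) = 178.63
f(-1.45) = 19.13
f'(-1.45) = -32.45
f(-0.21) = 1.78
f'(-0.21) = -2.93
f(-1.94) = 41.77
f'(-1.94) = -62.46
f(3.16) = 235.28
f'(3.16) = 257.66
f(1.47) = 21.70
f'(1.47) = 39.96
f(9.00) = 11574.32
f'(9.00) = 4998.38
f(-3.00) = 167.84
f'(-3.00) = -192.82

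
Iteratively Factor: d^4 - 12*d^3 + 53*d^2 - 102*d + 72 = (d - 2)*(d^3 - 10*d^2 + 33*d - 36) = (d - 3)*(d - 2)*(d^2 - 7*d + 12) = (d - 4)*(d - 3)*(d - 2)*(d - 3)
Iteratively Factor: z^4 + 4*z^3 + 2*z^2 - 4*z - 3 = (z + 1)*(z^3 + 3*z^2 - z - 3) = (z - 1)*(z + 1)*(z^2 + 4*z + 3) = (z - 1)*(z + 1)^2*(z + 3)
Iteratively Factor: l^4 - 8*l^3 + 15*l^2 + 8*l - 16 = (l + 1)*(l^3 - 9*l^2 + 24*l - 16) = (l - 4)*(l + 1)*(l^2 - 5*l + 4) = (l - 4)^2*(l + 1)*(l - 1)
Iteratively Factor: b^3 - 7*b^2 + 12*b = (b)*(b^2 - 7*b + 12) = b*(b - 3)*(b - 4)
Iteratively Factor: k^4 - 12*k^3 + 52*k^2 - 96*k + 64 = (k - 4)*(k^3 - 8*k^2 + 20*k - 16) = (k - 4)*(k - 2)*(k^2 - 6*k + 8) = (k - 4)*(k - 2)^2*(k - 4)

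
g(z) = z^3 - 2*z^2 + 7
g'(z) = 3*z^2 - 4*z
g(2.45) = 9.70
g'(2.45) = 8.21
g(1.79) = 6.33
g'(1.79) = 2.45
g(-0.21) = 6.90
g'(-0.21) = 0.97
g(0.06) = 6.99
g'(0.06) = -0.23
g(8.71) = 516.05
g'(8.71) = 192.75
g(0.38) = 6.77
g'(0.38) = -1.09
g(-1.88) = -6.71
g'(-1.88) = 18.12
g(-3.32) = -51.64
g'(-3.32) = 46.35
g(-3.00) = -38.00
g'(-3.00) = 39.00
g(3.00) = 16.00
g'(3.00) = 15.00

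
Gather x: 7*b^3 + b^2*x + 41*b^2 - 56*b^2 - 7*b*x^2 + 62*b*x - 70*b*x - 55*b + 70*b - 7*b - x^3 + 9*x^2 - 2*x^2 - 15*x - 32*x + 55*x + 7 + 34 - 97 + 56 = 7*b^3 - 15*b^2 + 8*b - x^3 + x^2*(7 - 7*b) + x*(b^2 - 8*b + 8)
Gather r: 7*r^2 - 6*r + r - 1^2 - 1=7*r^2 - 5*r - 2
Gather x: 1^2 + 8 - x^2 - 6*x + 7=-x^2 - 6*x + 16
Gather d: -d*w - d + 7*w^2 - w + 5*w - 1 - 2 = d*(-w - 1) + 7*w^2 + 4*w - 3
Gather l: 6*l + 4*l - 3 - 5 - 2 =10*l - 10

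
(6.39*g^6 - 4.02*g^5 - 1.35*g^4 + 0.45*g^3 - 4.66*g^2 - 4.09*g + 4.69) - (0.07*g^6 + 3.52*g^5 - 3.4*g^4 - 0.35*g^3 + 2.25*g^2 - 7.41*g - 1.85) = 6.32*g^6 - 7.54*g^5 + 2.05*g^4 + 0.8*g^3 - 6.91*g^2 + 3.32*g + 6.54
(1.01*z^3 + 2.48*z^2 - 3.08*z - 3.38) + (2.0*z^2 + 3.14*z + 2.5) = 1.01*z^3 + 4.48*z^2 + 0.0600000000000001*z - 0.88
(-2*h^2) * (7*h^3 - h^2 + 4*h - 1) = -14*h^5 + 2*h^4 - 8*h^3 + 2*h^2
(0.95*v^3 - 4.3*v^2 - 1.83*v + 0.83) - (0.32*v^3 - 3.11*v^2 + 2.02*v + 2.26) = 0.63*v^3 - 1.19*v^2 - 3.85*v - 1.43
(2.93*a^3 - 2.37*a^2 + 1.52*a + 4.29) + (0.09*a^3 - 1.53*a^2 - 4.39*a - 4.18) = 3.02*a^3 - 3.9*a^2 - 2.87*a + 0.11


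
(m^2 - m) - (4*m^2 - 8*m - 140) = -3*m^2 + 7*m + 140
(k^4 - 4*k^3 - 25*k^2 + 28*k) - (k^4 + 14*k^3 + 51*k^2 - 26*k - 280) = -18*k^3 - 76*k^2 + 54*k + 280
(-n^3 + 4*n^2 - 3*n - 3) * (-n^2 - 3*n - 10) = n^5 - n^4 + n^3 - 28*n^2 + 39*n + 30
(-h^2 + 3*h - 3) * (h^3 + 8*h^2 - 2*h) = -h^5 - 5*h^4 + 23*h^3 - 30*h^2 + 6*h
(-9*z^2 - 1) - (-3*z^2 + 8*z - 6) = -6*z^2 - 8*z + 5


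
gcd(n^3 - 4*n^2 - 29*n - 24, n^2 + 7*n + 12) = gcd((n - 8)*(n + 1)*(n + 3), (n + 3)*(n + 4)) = n + 3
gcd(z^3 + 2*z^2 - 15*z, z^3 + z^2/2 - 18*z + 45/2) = z^2 + 2*z - 15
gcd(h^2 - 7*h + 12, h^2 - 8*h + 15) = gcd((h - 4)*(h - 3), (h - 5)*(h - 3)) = h - 3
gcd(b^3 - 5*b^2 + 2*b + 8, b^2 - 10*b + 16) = b - 2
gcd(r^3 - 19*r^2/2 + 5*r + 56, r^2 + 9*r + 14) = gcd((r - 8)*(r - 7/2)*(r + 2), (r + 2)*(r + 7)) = r + 2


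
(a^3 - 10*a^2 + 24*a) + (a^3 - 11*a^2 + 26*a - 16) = 2*a^3 - 21*a^2 + 50*a - 16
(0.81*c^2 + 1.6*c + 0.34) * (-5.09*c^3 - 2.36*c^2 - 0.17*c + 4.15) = -4.1229*c^5 - 10.0556*c^4 - 5.6443*c^3 + 2.2871*c^2 + 6.5822*c + 1.411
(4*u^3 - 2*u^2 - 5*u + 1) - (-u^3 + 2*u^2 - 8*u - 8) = 5*u^3 - 4*u^2 + 3*u + 9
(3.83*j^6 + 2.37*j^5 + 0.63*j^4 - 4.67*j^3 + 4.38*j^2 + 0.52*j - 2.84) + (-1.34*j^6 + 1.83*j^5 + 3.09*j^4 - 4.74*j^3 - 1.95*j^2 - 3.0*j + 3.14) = 2.49*j^6 + 4.2*j^5 + 3.72*j^4 - 9.41*j^3 + 2.43*j^2 - 2.48*j + 0.3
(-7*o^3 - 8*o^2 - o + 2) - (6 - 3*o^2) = -7*o^3 - 5*o^2 - o - 4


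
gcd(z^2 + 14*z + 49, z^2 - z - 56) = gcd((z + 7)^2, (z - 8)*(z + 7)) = z + 7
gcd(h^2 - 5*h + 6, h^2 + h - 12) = h - 3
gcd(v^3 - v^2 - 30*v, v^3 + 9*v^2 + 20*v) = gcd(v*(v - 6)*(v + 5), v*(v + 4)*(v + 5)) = v^2 + 5*v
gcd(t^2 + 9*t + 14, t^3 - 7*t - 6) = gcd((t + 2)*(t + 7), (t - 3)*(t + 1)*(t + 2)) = t + 2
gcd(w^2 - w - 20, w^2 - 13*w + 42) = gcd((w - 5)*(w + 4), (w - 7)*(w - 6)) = 1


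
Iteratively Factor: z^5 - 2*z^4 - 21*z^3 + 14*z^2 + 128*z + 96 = (z - 4)*(z^4 + 2*z^3 - 13*z^2 - 38*z - 24) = (z - 4)*(z + 2)*(z^3 - 13*z - 12) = (z - 4)*(z + 1)*(z + 2)*(z^2 - z - 12) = (z - 4)^2*(z + 1)*(z + 2)*(z + 3)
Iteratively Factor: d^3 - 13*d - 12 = (d + 3)*(d^2 - 3*d - 4) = (d - 4)*(d + 3)*(d + 1)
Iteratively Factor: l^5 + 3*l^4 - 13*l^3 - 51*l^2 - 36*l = (l + 3)*(l^4 - 13*l^2 - 12*l) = (l + 3)^2*(l^3 - 3*l^2 - 4*l) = (l + 1)*(l + 3)^2*(l^2 - 4*l) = l*(l + 1)*(l + 3)^2*(l - 4)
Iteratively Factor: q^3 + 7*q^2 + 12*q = (q + 4)*(q^2 + 3*q) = q*(q + 4)*(q + 3)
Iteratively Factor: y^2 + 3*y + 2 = (y + 1)*(y + 2)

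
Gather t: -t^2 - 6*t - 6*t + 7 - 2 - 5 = -t^2 - 12*t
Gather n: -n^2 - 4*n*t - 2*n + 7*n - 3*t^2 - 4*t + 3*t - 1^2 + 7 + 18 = -n^2 + n*(5 - 4*t) - 3*t^2 - t + 24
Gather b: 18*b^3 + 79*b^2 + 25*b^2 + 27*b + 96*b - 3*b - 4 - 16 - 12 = 18*b^3 + 104*b^2 + 120*b - 32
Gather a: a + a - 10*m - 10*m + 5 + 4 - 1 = 2*a - 20*m + 8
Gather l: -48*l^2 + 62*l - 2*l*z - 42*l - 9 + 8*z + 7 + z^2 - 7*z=-48*l^2 + l*(20 - 2*z) + z^2 + z - 2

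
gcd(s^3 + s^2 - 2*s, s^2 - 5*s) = s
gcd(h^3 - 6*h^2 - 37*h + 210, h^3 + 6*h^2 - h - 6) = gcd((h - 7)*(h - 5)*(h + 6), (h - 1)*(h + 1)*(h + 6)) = h + 6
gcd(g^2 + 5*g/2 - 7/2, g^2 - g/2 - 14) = g + 7/2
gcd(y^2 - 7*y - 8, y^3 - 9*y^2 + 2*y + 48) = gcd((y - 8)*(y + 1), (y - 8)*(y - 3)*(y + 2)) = y - 8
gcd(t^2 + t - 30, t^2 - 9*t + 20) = t - 5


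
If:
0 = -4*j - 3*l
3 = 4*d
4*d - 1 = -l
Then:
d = 3/4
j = 3/2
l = -2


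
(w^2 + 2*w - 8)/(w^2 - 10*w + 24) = (w^2 + 2*w - 8)/(w^2 - 10*w + 24)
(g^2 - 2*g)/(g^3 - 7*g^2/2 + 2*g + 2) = 2*g/(2*g^2 - 3*g - 2)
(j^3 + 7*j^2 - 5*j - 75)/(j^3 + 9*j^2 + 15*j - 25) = (j - 3)/(j - 1)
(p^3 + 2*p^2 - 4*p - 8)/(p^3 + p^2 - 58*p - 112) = (p^2 - 4)/(p^2 - p - 56)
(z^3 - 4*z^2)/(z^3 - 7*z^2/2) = 2*(z - 4)/(2*z - 7)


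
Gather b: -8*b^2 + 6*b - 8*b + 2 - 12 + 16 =-8*b^2 - 2*b + 6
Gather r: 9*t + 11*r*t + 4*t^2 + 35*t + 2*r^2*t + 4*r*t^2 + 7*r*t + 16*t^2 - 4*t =2*r^2*t + r*(4*t^2 + 18*t) + 20*t^2 + 40*t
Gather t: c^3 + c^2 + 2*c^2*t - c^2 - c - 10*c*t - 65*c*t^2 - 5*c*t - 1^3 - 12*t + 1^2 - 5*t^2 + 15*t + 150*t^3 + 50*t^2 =c^3 - c + 150*t^3 + t^2*(45 - 65*c) + t*(2*c^2 - 15*c + 3)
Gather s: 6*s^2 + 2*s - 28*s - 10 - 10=6*s^2 - 26*s - 20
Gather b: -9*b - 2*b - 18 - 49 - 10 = -11*b - 77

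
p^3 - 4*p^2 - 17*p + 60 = (p - 5)*(p - 3)*(p + 4)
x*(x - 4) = x^2 - 4*x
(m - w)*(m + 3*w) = m^2 + 2*m*w - 3*w^2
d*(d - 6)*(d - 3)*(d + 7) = d^4 - 2*d^3 - 45*d^2 + 126*d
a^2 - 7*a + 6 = (a - 6)*(a - 1)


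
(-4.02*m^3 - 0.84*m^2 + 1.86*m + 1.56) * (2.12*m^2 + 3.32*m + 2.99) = -8.5224*m^5 - 15.1272*m^4 - 10.8654*m^3 + 6.9708*m^2 + 10.7406*m + 4.6644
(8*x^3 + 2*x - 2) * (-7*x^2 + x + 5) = -56*x^5 + 8*x^4 + 26*x^3 + 16*x^2 + 8*x - 10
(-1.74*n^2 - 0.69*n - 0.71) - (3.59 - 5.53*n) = -1.74*n^2 + 4.84*n - 4.3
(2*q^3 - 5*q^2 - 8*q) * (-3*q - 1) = -6*q^4 + 13*q^3 + 29*q^2 + 8*q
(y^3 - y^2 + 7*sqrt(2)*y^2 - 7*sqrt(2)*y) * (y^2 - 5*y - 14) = y^5 - 6*y^4 + 7*sqrt(2)*y^4 - 42*sqrt(2)*y^3 - 9*y^3 - 63*sqrt(2)*y^2 + 14*y^2 + 98*sqrt(2)*y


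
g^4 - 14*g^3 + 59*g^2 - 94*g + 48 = (g - 8)*(g - 3)*(g - 2)*(g - 1)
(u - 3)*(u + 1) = u^2 - 2*u - 3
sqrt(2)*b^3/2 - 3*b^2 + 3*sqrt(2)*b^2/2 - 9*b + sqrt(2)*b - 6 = (b + 1)*(b - 3*sqrt(2))*(sqrt(2)*b/2 + sqrt(2))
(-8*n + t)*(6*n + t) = -48*n^2 - 2*n*t + t^2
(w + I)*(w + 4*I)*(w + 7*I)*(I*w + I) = I*w^4 - 12*w^3 + I*w^3 - 12*w^2 - 39*I*w^2 + 28*w - 39*I*w + 28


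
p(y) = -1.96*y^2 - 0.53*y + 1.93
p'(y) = -3.92*y - 0.53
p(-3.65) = -22.25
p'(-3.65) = 13.78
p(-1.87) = -3.93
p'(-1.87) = 6.80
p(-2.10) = -5.60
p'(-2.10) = 7.70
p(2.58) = -12.48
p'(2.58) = -10.64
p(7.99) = -127.43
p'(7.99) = -31.85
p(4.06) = -32.53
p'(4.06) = -16.45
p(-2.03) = -5.07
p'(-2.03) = 7.43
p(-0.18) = 1.96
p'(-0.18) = 0.18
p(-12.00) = -273.95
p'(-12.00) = 46.51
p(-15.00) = -431.12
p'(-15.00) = 58.27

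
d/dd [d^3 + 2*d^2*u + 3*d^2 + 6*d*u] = 3*d^2 + 4*d*u + 6*d + 6*u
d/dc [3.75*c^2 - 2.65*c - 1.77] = 7.5*c - 2.65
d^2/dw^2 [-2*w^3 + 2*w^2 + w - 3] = 4 - 12*w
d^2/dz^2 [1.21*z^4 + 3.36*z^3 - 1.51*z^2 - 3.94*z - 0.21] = 14.52*z^2 + 20.16*z - 3.02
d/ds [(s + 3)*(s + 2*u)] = 2*s + 2*u + 3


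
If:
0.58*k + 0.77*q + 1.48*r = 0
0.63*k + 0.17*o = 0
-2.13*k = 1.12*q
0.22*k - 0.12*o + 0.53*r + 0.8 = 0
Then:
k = -0.82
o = 3.02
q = 1.55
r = -0.49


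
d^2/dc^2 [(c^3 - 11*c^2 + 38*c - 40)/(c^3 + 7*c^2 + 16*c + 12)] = 4*(-9*c^4 + 69*c^3 + 267*c^2 - 673*c - 1970)/(c^7 + 17*c^6 + 123*c^5 + 491*c^4 + 1168*c^3 + 1656*c^2 + 1296*c + 432)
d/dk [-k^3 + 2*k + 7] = 2 - 3*k^2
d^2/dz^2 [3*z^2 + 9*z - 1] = 6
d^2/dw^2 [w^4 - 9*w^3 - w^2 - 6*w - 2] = 12*w^2 - 54*w - 2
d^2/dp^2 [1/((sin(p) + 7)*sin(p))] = (-4*sin(p) - 21 - 43/sin(p) + 42/sin(p)^2 + 98/sin(p)^3)/(sin(p) + 7)^3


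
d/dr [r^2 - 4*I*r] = 2*r - 4*I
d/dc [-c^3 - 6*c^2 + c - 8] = -3*c^2 - 12*c + 1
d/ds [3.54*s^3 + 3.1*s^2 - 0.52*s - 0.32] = 10.62*s^2 + 6.2*s - 0.52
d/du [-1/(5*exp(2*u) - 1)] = 10*exp(2*u)/(5*exp(2*u) - 1)^2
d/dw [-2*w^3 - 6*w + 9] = -6*w^2 - 6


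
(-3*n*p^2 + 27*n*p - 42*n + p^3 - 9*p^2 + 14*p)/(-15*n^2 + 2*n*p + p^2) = (p^2 - 9*p + 14)/(5*n + p)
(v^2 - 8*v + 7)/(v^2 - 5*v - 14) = (v - 1)/(v + 2)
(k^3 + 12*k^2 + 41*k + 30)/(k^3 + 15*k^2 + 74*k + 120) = (k + 1)/(k + 4)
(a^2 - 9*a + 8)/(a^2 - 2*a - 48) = (a - 1)/(a + 6)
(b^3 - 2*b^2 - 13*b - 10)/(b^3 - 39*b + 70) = (b^2 + 3*b + 2)/(b^2 + 5*b - 14)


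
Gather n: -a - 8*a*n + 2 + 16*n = -a + n*(16 - 8*a) + 2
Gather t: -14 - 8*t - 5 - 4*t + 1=-12*t - 18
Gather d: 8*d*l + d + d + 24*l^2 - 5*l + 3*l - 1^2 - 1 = d*(8*l + 2) + 24*l^2 - 2*l - 2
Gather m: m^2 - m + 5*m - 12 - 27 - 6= m^2 + 4*m - 45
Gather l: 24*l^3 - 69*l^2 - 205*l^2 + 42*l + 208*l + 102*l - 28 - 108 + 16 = 24*l^3 - 274*l^2 + 352*l - 120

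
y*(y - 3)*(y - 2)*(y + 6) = y^4 + y^3 - 24*y^2 + 36*y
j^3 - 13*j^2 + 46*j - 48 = (j - 8)*(j - 3)*(j - 2)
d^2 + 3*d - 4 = (d - 1)*(d + 4)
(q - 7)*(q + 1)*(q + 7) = q^3 + q^2 - 49*q - 49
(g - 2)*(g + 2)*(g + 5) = g^3 + 5*g^2 - 4*g - 20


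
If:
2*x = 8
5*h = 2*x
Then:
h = 8/5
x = 4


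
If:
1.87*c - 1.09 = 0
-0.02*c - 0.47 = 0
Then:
No Solution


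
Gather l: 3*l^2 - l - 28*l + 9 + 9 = 3*l^2 - 29*l + 18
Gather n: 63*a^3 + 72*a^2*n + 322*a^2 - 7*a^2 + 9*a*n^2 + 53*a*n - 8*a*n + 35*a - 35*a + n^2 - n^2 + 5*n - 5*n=63*a^3 + 315*a^2 + 9*a*n^2 + n*(72*a^2 + 45*a)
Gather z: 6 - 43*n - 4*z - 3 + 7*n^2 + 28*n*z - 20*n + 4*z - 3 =7*n^2 + 28*n*z - 63*n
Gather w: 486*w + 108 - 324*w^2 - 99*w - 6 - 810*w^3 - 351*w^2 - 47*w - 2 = -810*w^3 - 675*w^2 + 340*w + 100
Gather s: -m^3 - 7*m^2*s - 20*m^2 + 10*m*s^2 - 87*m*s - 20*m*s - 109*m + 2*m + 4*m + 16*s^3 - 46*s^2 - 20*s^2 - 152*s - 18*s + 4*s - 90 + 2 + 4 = -m^3 - 20*m^2 - 103*m + 16*s^3 + s^2*(10*m - 66) + s*(-7*m^2 - 107*m - 166) - 84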